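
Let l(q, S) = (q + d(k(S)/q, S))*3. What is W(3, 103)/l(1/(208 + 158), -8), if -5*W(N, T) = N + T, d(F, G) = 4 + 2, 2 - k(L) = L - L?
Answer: -12932/10985 ≈ -1.1772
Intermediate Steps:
k(L) = 2 (k(L) = 2 - (L - L) = 2 - 1*0 = 2 + 0 = 2)
d(F, G) = 6
W(N, T) = -N/5 - T/5 (W(N, T) = -(N + T)/5 = -N/5 - T/5)
l(q, S) = 18 + 3*q (l(q, S) = (q + 6)*3 = (6 + q)*3 = 18 + 3*q)
W(3, 103)/l(1/(208 + 158), -8) = (-⅕*3 - ⅕*103)/(18 + 3/(208 + 158)) = (-⅗ - 103/5)/(18 + 3/366) = -106/(5*(18 + 3*(1/366))) = -106/(5*(18 + 1/122)) = -106/(5*2197/122) = -106/5*122/2197 = -12932/10985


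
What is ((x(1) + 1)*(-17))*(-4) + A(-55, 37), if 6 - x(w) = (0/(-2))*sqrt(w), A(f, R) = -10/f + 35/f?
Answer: 5231/11 ≈ 475.55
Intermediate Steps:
A(f, R) = 25/f
x(w) = 6 (x(w) = 6 - 0/(-2)*sqrt(w) = 6 - 0*(-1/2)*sqrt(w) = 6 - 0*sqrt(w) = 6 - 1*0 = 6 + 0 = 6)
((x(1) + 1)*(-17))*(-4) + A(-55, 37) = ((6 + 1)*(-17))*(-4) + 25/(-55) = (7*(-17))*(-4) + 25*(-1/55) = -119*(-4) - 5/11 = 476 - 5/11 = 5231/11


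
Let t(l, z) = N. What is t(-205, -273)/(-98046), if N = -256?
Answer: 128/49023 ≈ 0.0026110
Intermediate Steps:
t(l, z) = -256
t(-205, -273)/(-98046) = -256/(-98046) = -256*(-1/98046) = 128/49023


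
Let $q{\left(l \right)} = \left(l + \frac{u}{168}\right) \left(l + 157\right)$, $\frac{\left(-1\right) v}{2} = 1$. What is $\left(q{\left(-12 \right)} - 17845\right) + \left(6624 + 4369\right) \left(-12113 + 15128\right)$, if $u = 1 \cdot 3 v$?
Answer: $\frac{927480535}{28} \approx 3.3124 \cdot 10^{7}$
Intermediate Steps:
$v = -2$ ($v = \left(-2\right) 1 = -2$)
$u = -6$ ($u = 1 \cdot 3 \left(-2\right) = 3 \left(-2\right) = -6$)
$q{\left(l \right)} = \left(157 + l\right) \left(- \frac{1}{28} + l\right)$ ($q{\left(l \right)} = \left(l - \frac{6}{168}\right) \left(l + 157\right) = \left(l - \frac{1}{28}\right) \left(157 + l\right) = \left(- \frac{1}{28} + l\right) \left(157 + l\right) = \left(157 + l\right) \left(- \frac{1}{28} + l\right)$)
$\left(q{\left(-12 \right)} - 17845\right) + \left(6624 + 4369\right) \left(-12113 + 15128\right) = \left(\left(- \frac{157}{28} + \left(-12\right)^{2} + \frac{4395}{28} \left(-12\right)\right) - 17845\right) + \left(6624 + 4369\right) \left(-12113 + 15128\right) = \left(\left(- \frac{157}{28} + 144 - \frac{13185}{7}\right) - 17845\right) + 10993 \cdot 3015 = \left(- \frac{48865}{28} - 17845\right) + 33143895 = - \frac{548525}{28} + 33143895 = \frac{927480535}{28}$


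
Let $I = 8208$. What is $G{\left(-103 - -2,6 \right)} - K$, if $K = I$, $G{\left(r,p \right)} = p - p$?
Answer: $-8208$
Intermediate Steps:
$G{\left(r,p \right)} = 0$
$K = 8208$
$G{\left(-103 - -2,6 \right)} - K = 0 - 8208 = -8208$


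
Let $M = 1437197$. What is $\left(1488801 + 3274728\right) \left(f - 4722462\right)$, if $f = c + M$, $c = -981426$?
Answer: $-20324506312539$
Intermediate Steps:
$f = 455771$ ($f = -981426 + 1437197 = 455771$)
$\left(1488801 + 3274728\right) \left(f - 4722462\right) = \left(1488801 + 3274728\right) \left(455771 - 4722462\right) = 4763529 \left(-4266691\right) = -20324506312539$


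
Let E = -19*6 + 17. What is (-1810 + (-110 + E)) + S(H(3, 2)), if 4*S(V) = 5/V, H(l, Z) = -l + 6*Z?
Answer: -72607/36 ≈ -2016.9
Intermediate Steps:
E = -97 (E = -114 + 17 = -97)
S(V) = 5/(4*V) (S(V) = (5/V)/4 = 5/(4*V))
(-1810 + (-110 + E)) + S(H(3, 2)) = (-1810 + (-110 - 97)) + 5/(4*(-1*3 + 6*2)) = (-1810 - 207) + 5/(4*(-3 + 12)) = -2017 + (5/4)/9 = -2017 + (5/4)*(⅑) = -2017 + 5/36 = -72607/36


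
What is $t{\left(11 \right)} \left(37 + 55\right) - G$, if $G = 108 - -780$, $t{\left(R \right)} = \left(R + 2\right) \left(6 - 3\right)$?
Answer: $2700$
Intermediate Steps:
$t{\left(R \right)} = 6 + 3 R$ ($t{\left(R \right)} = \left(2 + R\right) 3 = 6 + 3 R$)
$G = 888$ ($G = 108 + 780 = 888$)
$t{\left(11 \right)} \left(37 + 55\right) - G = \left(6 + 3 \cdot 11\right) \left(37 + 55\right) - 888 = \left(6 + 33\right) 92 - 888 = 39 \cdot 92 - 888 = 3588 - 888 = 2700$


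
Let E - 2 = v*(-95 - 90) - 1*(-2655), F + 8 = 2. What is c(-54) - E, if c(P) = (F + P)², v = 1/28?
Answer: 26589/28 ≈ 949.61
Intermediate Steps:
F = -6 (F = -8 + 2 = -6)
v = 1/28 ≈ 0.035714
E = 74211/28 (E = 2 + ((-95 - 90)/28 - 1*(-2655)) = 2 + ((1/28)*(-185) + 2655) = 2 + (-185/28 + 2655) = 2 + 74155/28 = 74211/28 ≈ 2650.4)
c(P) = (-6 + P)²
c(-54) - E = (-6 - 54)² - 1*74211/28 = (-60)² - 74211/28 = 3600 - 74211/28 = 26589/28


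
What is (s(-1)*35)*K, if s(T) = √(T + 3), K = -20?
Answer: -700*√2 ≈ -989.95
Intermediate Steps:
s(T) = √(3 + T)
(s(-1)*35)*K = (√(3 - 1)*35)*(-20) = (√2*35)*(-20) = (35*√2)*(-20) = -700*√2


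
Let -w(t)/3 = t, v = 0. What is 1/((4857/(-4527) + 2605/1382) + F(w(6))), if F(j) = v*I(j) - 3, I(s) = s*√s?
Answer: -2085438/4562827 ≈ -0.45705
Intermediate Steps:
I(s) = s^(3/2)
w(t) = -3*t
F(j) = -3 (F(j) = 0*j^(3/2) - 3 = 0 - 3 = -3)
1/((4857/(-4527) + 2605/1382) + F(w(6))) = 1/((4857/(-4527) + 2605/1382) - 3) = 1/((4857*(-1/4527) + 2605*(1/1382)) - 3) = 1/((-1619/1509 + 2605/1382) - 3) = 1/(1693487/2085438 - 3) = 1/(-4562827/2085438) = -2085438/4562827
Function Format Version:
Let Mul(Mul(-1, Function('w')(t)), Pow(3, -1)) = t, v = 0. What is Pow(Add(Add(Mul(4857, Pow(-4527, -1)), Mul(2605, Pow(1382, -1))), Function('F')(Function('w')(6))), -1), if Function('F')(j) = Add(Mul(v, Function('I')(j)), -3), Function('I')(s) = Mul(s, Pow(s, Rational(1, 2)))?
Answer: Rational(-2085438, 4562827) ≈ -0.45705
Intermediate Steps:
Function('I')(s) = Pow(s, Rational(3, 2))
Function('w')(t) = Mul(-3, t)
Function('F')(j) = -3 (Function('F')(j) = Add(Mul(0, Pow(j, Rational(3, 2))), -3) = Add(0, -3) = -3)
Pow(Add(Add(Mul(4857, Pow(-4527, -1)), Mul(2605, Pow(1382, -1))), Function('F')(Function('w')(6))), -1) = Pow(Add(Add(Mul(4857, Pow(-4527, -1)), Mul(2605, Pow(1382, -1))), -3), -1) = Pow(Add(Add(Mul(4857, Rational(-1, 4527)), Mul(2605, Rational(1, 1382))), -3), -1) = Pow(Add(Add(Rational(-1619, 1509), Rational(2605, 1382)), -3), -1) = Pow(Add(Rational(1693487, 2085438), -3), -1) = Pow(Rational(-4562827, 2085438), -1) = Rational(-2085438, 4562827)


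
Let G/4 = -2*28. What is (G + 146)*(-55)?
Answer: 4290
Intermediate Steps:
G = -224 (G = 4*(-2*28) = 4*(-56) = -224)
(G + 146)*(-55) = (-224 + 146)*(-55) = -78*(-55) = 4290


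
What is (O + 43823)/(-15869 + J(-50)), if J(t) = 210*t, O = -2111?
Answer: -41712/26369 ≈ -1.5819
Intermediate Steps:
(O + 43823)/(-15869 + J(-50)) = (-2111 + 43823)/(-15869 + 210*(-50)) = 41712/(-15869 - 10500) = 41712/(-26369) = 41712*(-1/26369) = -41712/26369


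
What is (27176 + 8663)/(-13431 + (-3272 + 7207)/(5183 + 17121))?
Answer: -799353056/299561089 ≈ -2.6684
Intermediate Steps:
(27176 + 8663)/(-13431 + (-3272 + 7207)/(5183 + 17121)) = 35839/(-13431 + 3935/22304) = 35839/(-299561089/22304) = 35839*(-22304/299561089) = -799353056/299561089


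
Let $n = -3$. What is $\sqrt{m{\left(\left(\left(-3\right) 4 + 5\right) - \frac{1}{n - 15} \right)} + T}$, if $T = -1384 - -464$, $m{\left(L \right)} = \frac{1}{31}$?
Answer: $\frac{19 i \sqrt{2449}}{31} \approx 30.331 i$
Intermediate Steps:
$m{\left(L \right)} = \frac{1}{31}$
$T = -920$ ($T = -1384 + 464 = -920$)
$\sqrt{m{\left(\left(\left(-3\right) 4 + 5\right) - \frac{1}{n - 15} \right)} + T} = \sqrt{\frac{1}{31} - 920} = \sqrt{- \frac{28519}{31}} = \frac{19 i \sqrt{2449}}{31}$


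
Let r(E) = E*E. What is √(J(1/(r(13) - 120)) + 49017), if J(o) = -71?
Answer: √48946 ≈ 221.24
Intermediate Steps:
r(E) = E²
√(J(1/(r(13) - 120)) + 49017) = √(-71 + 49017) = √48946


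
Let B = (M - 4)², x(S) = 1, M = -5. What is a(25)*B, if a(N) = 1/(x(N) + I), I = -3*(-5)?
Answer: 81/16 ≈ 5.0625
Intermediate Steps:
I = 15
B = 81 (B = (-5 - 4)² = (-9)² = 81)
a(N) = 1/16 (a(N) = 1/(1 + 15) = 1/16)
a(25)*B = (1/16)*81 = 81/16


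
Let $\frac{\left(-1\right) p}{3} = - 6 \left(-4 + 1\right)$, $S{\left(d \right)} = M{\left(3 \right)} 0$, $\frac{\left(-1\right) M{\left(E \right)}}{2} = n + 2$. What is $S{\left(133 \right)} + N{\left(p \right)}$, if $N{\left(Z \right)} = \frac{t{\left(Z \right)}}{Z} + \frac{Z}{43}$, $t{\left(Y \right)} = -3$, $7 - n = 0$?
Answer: $- \frac{929}{774} \approx -1.2003$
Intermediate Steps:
$n = 7$ ($n = 7 - 0 = 7 + 0 = 7$)
$M{\left(E \right)} = -18$ ($M{\left(E \right)} = - 2 \left(7 + 2\right) = \left(-2\right) 9 = -18$)
$S{\left(d \right)} = 0$ ($S{\left(d \right)} = \left(-18\right) 0 = 0$)
$p = -54$ ($p = - 3 \left(- 6 \left(-4 + 1\right)\right) = - 3 \left(\left(-6\right) \left(-3\right)\right) = \left(-3\right) 18 = -54$)
$N{\left(Z \right)} = - \frac{3}{Z} + \frac{Z}{43}$
$S{\left(133 \right)} + N{\left(p \right)} = 0 + \left(- \frac{3}{-54} + \frac{1}{43} \left(-54\right)\right) = 0 - \frac{929}{774} = - \frac{929}{774}$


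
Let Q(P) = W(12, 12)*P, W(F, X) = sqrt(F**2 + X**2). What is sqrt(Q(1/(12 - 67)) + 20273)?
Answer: sqrt(61325825 - 660*sqrt(2))/55 ≈ 142.38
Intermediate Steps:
Q(P) = 12*P*sqrt(2) (Q(P) = sqrt(12**2 + 12**2)*P = sqrt(144 + 144)*P = sqrt(288)*P = (12*sqrt(2))*P = 12*P*sqrt(2))
sqrt(Q(1/(12 - 67)) + 20273) = sqrt(12*sqrt(2)/(12 - 67) + 20273) = sqrt(12*sqrt(2)/(-55) + 20273) = sqrt(12*(-1/55)*sqrt(2) + 20273) = sqrt(-12*sqrt(2)/55 + 20273) = sqrt(20273 - 12*sqrt(2)/55)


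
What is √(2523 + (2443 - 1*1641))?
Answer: 5*√133 ≈ 57.663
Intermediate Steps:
√(2523 + (2443 - 1*1641)) = √(2523 + (2443 - 1641)) = √(2523 + 802) = √3325 = 5*√133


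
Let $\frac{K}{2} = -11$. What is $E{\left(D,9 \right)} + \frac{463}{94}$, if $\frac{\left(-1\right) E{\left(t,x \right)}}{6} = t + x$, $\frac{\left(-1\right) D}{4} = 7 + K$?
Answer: $- \frac{38453}{94} \approx -409.07$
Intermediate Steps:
$K = -22$ ($K = 2 \left(-11\right) = -22$)
$D = 60$ ($D = - 4 \left(7 - 22\right) = \left(-4\right) \left(-15\right) = 60$)
$E{\left(t,x \right)} = - 6 t - 6 x$ ($E{\left(t,x \right)} = - 6 \left(t + x\right) = - 6 t - 6 x$)
$E{\left(D,9 \right)} + \frac{463}{94} = \left(\left(-6\right) 60 - 54\right) + \frac{463}{94} = \left(-360 - 54\right) + 463 \cdot \frac{1}{94} = -414 + \frac{463}{94} = - \frac{38453}{94}$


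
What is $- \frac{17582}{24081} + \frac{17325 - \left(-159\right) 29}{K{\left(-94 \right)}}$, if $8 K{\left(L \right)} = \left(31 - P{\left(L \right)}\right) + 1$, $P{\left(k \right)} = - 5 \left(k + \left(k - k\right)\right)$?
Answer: $- \frac{705604574}{1757913} \approx -401.39$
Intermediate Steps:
$P{\left(k \right)} = - 5 k$ ($P{\left(k \right)} = - 5 \left(k + 0\right) = - 5 k$)
$K{\left(L \right)} = 4 + \frac{5 L}{8}$ ($K{\left(L \right)} = \frac{\left(31 - - 5 L\right) + 1}{8} = \frac{\left(31 + 5 L\right) + 1}{8} = \frac{32 + 5 L}{8} = 4 + \frac{5 L}{8}$)
$- \frac{17582}{24081} + \frac{17325 - \left(-159\right) 29}{K{\left(-94 \right)}} = - \frac{17582}{24081} + \frac{17325 - \left(-159\right) 29}{4 + \frac{5}{8} \left(-94\right)} = \left(-17582\right) \frac{1}{24081} + \frac{17325 - -4611}{4 - \frac{235}{4}} = - \frac{17582}{24081} + \frac{17325 + 4611}{- \frac{219}{4}} = - \frac{17582}{24081} + 21936 \left(- \frac{4}{219}\right) = - \frac{17582}{24081} - \frac{29248}{73} = - \frac{705604574}{1757913}$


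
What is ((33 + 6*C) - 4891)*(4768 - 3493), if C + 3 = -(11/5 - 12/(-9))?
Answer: -6243930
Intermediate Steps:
C = -98/15 (C = -3 - (11/5 - 12/(-9)) = -3 - (11*(1/5) - 12*(-1/9)) = -3 - (11/5 + 4/3) = -3 - 1*53/15 = -3 - 53/15 = -98/15 ≈ -6.5333)
((33 + 6*C) - 4891)*(4768 - 3493) = ((33 + 6*(-98/15)) - 4891)*(4768 - 3493) = ((33 - 196/5) - 4891)*1275 = (-31/5 - 4891)*1275 = -24486/5*1275 = -6243930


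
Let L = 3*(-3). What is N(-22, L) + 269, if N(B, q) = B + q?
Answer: 238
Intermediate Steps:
L = -9
N(-22, L) + 269 = (-22 - 9) + 269 = -31 + 269 = 238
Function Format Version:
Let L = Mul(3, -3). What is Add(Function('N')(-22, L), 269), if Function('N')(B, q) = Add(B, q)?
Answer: 238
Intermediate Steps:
L = -9
Add(Function('N')(-22, L), 269) = Add(Add(-22, -9), 269) = Add(-31, 269) = 238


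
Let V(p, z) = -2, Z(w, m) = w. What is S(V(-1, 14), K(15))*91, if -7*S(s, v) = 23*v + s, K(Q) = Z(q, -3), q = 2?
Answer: -572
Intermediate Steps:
K(Q) = 2
S(s, v) = -23*v/7 - s/7 (S(s, v) = -(23*v + s)/7 = -(s + 23*v)/7 = -23*v/7 - s/7)
S(V(-1, 14), K(15))*91 = (-23/7*2 - 1/7*(-2))*91 = (-46/7 + 2/7)*91 = -44/7*91 = -572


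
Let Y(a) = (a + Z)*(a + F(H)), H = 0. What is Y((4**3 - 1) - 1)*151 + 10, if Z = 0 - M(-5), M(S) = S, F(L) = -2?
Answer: 607030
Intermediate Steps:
Z = 5 (Z = 0 - 1*(-5) = 0 + 5 = 5)
Y(a) = (-2 + a)*(5 + a) (Y(a) = (a + 5)*(a - 2) = (5 + a)*(-2 + a) = (-2 + a)*(5 + a))
Y((4**3 - 1) - 1)*151 + 10 = (-10 + ((4**3 - 1) - 1)**2 + 3*((4**3 - 1) - 1))*151 + 10 = (-10 + ((64 - 1) - 1)**2 + 3*((64 - 1) - 1))*151 + 10 = (-10 + (63 - 1)**2 + 3*(63 - 1))*151 + 10 = (-10 + 62**2 + 3*62)*151 + 10 = (-10 + 3844 + 186)*151 + 10 = 4020*151 + 10 = 607020 + 10 = 607030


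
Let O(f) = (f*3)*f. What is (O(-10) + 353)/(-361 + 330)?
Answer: -653/31 ≈ -21.065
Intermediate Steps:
O(f) = 3*f**2 (O(f) = (3*f)*f = 3*f**2)
(O(-10) + 353)/(-361 + 330) = (3*(-10)**2 + 353)/(-361 + 330) = (3*100 + 353)/(-31) = (300 + 353)*(-1/31) = 653*(-1/31) = -653/31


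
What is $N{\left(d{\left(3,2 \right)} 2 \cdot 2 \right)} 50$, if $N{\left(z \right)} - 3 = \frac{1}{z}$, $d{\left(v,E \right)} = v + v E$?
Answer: $\frac{2725}{18} \approx 151.39$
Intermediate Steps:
$d{\left(v,E \right)} = v + E v$
$N{\left(z \right)} = 3 + \frac{1}{z}$
$N{\left(d{\left(3,2 \right)} 2 \cdot 2 \right)} 50 = \left(3 + \frac{1}{3 \left(1 + 2\right) 2 \cdot 2}\right) 50 = \left(3 + \frac{1}{3 \cdot 3 \cdot 2 \cdot 2}\right) 50 = \left(3 + \frac{1}{9 \cdot 2 \cdot 2}\right) 50 = \left(3 + \frac{1}{18 \cdot 2}\right) 50 = \left(3 + \frac{1}{36}\right) 50 = \frac{109}{36} \cdot 50 = \frac{2725}{18}$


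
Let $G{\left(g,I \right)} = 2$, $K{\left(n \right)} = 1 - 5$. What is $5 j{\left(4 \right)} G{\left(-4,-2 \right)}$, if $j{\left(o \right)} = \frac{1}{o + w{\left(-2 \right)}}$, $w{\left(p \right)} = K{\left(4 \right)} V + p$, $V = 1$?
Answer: $-5$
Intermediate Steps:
$K{\left(n \right)} = -4$
$w{\left(p \right)} = -4 + p$ ($w{\left(p \right)} = \left(-4\right) 1 + p = -4 + p$)
$j{\left(o \right)} = \frac{1}{-6 + o}$ ($j{\left(o \right)} = \frac{1}{o - 6} = \frac{1}{-6 + o}$)
$5 j{\left(4 \right)} G{\left(-4,-2 \right)} = \frac{5}{-6 + 4} \cdot 2 = \frac{5}{-2} \cdot 2 = 5 \left(- \frac{1}{2}\right) 2 = \left(- \frac{5}{2}\right) 2 = -5$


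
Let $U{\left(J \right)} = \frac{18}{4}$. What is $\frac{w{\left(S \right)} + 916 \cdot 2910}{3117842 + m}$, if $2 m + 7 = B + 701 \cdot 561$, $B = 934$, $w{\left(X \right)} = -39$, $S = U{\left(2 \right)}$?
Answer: $\frac{2665521}{3314936} \approx 0.80409$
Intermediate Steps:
$U{\left(J \right)} = \frac{9}{2}$ ($U{\left(J \right)} = 18 \cdot \frac{1}{4} = \frac{9}{2}$)
$S = \frac{9}{2} \approx 4.5$
$m = 197094$ ($m = - \frac{7}{2} + \frac{934 + 701 \cdot 561}{2} = - \frac{7}{2} + \frac{934 + 393261}{2} = - \frac{7}{2} + \frac{1}{2} \cdot 394195 = - \frac{7}{2} + \frac{394195}{2} = 197094$)
$\frac{w{\left(S \right)} + 916 \cdot 2910}{3117842 + m} = \frac{-39 + 916 \cdot 2910}{3117842 + 197094} = \frac{-39 + 2665560}{3314936} = 2665521 \cdot \frac{1}{3314936} = \frac{2665521}{3314936}$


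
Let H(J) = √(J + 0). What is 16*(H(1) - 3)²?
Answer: 64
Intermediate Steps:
H(J) = √J
16*(H(1) - 3)² = 16*(√1 - 3)² = 16*(1 - 3)² = 16*(-2)² = 16*4 = 64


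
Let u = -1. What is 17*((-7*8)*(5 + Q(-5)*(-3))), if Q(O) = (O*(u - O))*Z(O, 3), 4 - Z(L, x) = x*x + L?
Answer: -4760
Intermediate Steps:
Z(L, x) = 4 - L - x**2 (Z(L, x) = 4 - (x*x + L) = 4 - (x**2 + L) = 4 - (L + x**2) = 4 + (-L - x**2) = 4 - L - x**2)
Q(O) = O*(-1 - O)*(-5 - O) (Q(O) = (O*(-1 - O))*(4 - O - 1*3**2) = (O*(-1 - O))*(4 - O - 1*9) = (O*(-1 - O))*(4 - O - 9) = (O*(-1 - O))*(-5 - O) = O*(-1 - O)*(-5 - O))
17*((-7*8)*(5 + Q(-5)*(-3))) = 17*((-7*8)*(5 - 5*(1 - 5)*(5 - 5)*(-3))) = 17*(-56*(5 - 5*(-4)*0*(-3))) = 17*(-56*(5 + 0*(-3))) = 17*(-56*(5 + 0)) = 17*(-56*5) = 17*(-280) = -4760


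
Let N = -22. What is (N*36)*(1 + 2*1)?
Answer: -2376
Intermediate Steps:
(N*36)*(1 + 2*1) = (-22*36)*(1 + 2*1) = -792*(1 + 2) = -792*3 = -2376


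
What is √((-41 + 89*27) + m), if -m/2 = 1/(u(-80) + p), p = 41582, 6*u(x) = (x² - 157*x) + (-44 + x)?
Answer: √10628987336842/67082 ≈ 48.600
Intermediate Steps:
u(x) = -22/3 - 26*x + x²/6 (u(x) = ((x² - 157*x) + (-44 + x))/6 = (-44 + x² - 156*x)/6 = -22/3 - 26*x + x²/6)
m = -3/67082 (m = -2/((-22/3 - 26*(-80) + (⅙)*(-80)²) + 41582) = -2/((-22/3 + 2080 + (⅙)*6400) + 41582) = -2/((-22/3 + 2080 + 3200/3) + 41582) = -2/(9418/3 + 41582) = -2/134164/3 = -2*3/134164 = -3/67082 ≈ -4.4721e-5)
√((-41 + 89*27) + m) = √((-41 + 89*27) - 3/67082) = √((-41 + 2403) - 3/67082) = √(2362 - 3/67082) = √(158447681/67082) = √10628987336842/67082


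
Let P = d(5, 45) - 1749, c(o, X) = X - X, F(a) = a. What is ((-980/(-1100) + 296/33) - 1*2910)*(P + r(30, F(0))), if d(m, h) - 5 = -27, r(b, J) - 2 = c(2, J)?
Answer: 846507187/165 ≈ 5.1303e+6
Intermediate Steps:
c(o, X) = 0
r(b, J) = 2 (r(b, J) = 2 + 0 = 2)
d(m, h) = -22 (d(m, h) = 5 - 27 = -22)
P = -1771 (P = -22 - 1749 = -1771)
((-980/(-1100) + 296/33) - 1*2910)*(P + r(30, F(0))) = ((-980/(-1100) + 296/33) - 1*2910)*(-1771 + 2) = ((-980*(-1/1100) + 296*(1/33)) - 2910)*(-1769) = ((49/55 + 296/33) - 2910)*(-1769) = (1627/165 - 2910)*(-1769) = -478523/165*(-1769) = 846507187/165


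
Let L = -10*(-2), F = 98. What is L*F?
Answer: 1960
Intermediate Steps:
L = 20
L*F = 20*98 = 1960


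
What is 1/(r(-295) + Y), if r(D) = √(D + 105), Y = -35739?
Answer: -1881/67225069 - I*√190/1277276311 ≈ -2.7981e-5 - 1.0792e-8*I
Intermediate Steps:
r(D) = √(105 + D)
1/(r(-295) + Y) = 1/(√(105 - 295) - 35739) = 1/(√(-190) - 35739) = 1/(I*√190 - 35739) = 1/(-35739 + I*√190)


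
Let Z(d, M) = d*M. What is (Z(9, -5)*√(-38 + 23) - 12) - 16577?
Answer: -16589 - 45*I*√15 ≈ -16589.0 - 174.28*I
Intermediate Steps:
Z(d, M) = M*d
(Z(9, -5)*√(-38 + 23) - 12) - 16577 = ((-5*9)*√(-38 + 23) - 12) - 16577 = (-45*I*√15 - 12) - 16577 = (-12 - 45*I*√15) - 16577 = -16589 - 45*I*√15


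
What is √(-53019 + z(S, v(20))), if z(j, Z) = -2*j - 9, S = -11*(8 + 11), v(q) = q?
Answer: I*√52610 ≈ 229.37*I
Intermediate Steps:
S = -209 (S = -11*19 = -209)
z(j, Z) = -9 - 2*j
√(-53019 + z(S, v(20))) = √(-53019 + (-9 - 2*(-209))) = √(-53019 + (-9 + 418)) = √(-53019 + 409) = √(-52610) = I*√52610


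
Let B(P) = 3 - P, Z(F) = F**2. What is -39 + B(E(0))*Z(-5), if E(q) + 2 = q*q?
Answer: 86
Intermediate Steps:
E(q) = -2 + q**2 (E(q) = -2 + q*q = -2 + q**2)
-39 + B(E(0))*Z(-5) = -39 + (3 - (-2 + 0**2))*(-5)**2 = -39 + (3 - (-2 + 0))*25 = -39 + (3 - 1*(-2))*25 = -39 + (3 + 2)*25 = -39 + 5*25 = -39 + 125 = 86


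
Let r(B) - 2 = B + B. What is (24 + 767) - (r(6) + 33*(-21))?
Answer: 1470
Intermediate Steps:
r(B) = 2 + 2*B (r(B) = 2 + (B + B) = 2 + 2*B)
(24 + 767) - (r(6) + 33*(-21)) = (24 + 767) - ((2 + 2*6) + 33*(-21)) = 791 - ((2 + 12) - 693) = 791 - (14 - 693) = 791 - 1*(-679) = 791 + 679 = 1470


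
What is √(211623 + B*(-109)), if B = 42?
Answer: 3*√23005 ≈ 455.02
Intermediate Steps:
√(211623 + B*(-109)) = √(211623 + 42*(-109)) = √(211623 - 4578) = √207045 = 3*√23005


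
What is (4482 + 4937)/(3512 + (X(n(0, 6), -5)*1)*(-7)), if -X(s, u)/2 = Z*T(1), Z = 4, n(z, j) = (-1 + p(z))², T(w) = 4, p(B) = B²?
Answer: 9419/3736 ≈ 2.5211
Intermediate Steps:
n(z, j) = (-1 + z²)²
X(s, u) = -32 (X(s, u) = -8*4 = -2*16 = -32)
(4482 + 4937)/(3512 + (X(n(0, 6), -5)*1)*(-7)) = (4482 + 4937)/(3512 - 32*1*(-7)) = 9419/(3512 - 32*(-7)) = 9419/(3512 + 224) = 9419/3736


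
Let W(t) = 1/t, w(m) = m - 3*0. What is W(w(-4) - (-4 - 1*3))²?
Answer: ⅑ ≈ 0.11111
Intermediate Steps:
w(m) = m (w(m) = m + 0 = m)
W(w(-4) - (-4 - 1*3))² = (1/(-4 - (-4 - 1*3)))² = (1/(-4 - (-4 - 3)))² = (1/(-4 - 1*(-7)))² = (1/(-4 + 7))² = (1/3)² = (⅓)² = ⅑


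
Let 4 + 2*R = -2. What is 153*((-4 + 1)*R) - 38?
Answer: 1339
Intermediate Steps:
R = -3 (R = -2 + (½)*(-2) = -2 - 1 = -3)
153*((-4 + 1)*R) - 38 = 153*((-4 + 1)*(-3)) - 38 = 153*(-3*(-3)) - 38 = 153*9 - 38 = 1377 - 38 = 1339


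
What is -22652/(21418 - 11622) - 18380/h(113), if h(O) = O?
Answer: -45652539/276737 ≈ -164.97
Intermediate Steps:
-22652/(21418 - 11622) - 18380/h(113) = -22652/(21418 - 11622) - 18380/113 = -22652/9796 - 18380*1/113 = -22652*1/9796 - 18380/113 = -5663/2449 - 18380/113 = -45652539/276737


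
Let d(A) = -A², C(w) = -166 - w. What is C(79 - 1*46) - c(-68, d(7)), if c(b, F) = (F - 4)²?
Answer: -3008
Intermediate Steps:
c(b, F) = (-4 + F)²
C(79 - 1*46) - c(-68, d(7)) = (-166 - (79 - 1*46)) - (-4 - 1*7²)² = (-166 - (79 - 46)) - (-4 - 1*49)² = (-166 - 1*33) - (-4 - 49)² = (-166 - 33) - 1*(-53)² = -199 - 1*2809 = -199 - 2809 = -3008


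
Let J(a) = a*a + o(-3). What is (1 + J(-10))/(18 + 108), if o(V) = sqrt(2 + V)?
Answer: 101/126 + I/126 ≈ 0.80159 + 0.0079365*I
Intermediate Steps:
J(a) = I + a**2 (J(a) = a*a + sqrt(2 - 3) = a**2 + sqrt(-1) = a**2 + I = I + a**2)
(1 + J(-10))/(18 + 108) = (1 + (I + (-10)**2))/(18 + 108) = (1 + (I + 100))/126 = (1 + (100 + I))/126 = (101 + I)/126 = 101/126 + I/126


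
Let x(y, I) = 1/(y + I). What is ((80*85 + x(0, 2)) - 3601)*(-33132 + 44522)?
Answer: 36442305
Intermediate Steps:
x(y, I) = 1/(I + y)
((80*85 + x(0, 2)) - 3601)*(-33132 + 44522) = ((80*85 + 1/(2 + 0)) - 3601)*(-33132 + 44522) = ((6800 + 1/2) - 3601)*11390 = (13601/2 - 3601)*11390 = (6399/2)*11390 = 36442305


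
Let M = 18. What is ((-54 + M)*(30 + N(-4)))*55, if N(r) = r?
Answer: -51480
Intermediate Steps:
((-54 + M)*(30 + N(-4)))*55 = ((-54 + 18)*(30 - 4))*55 = -36*26*55 = -936*55 = -51480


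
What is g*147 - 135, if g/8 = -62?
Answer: -73047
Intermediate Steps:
g = -496 (g = 8*(-62) = -496)
g*147 - 135 = -496*147 - 135 = -72912 - 135 = -73047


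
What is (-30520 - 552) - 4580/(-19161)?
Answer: -595366012/19161 ≈ -31072.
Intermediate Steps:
(-30520 - 552) - 4580/(-19161) = -31072 - 4580*(-1/19161) = -31072 + 4580/19161 = -595366012/19161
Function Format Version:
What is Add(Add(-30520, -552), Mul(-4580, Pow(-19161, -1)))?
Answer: Rational(-595366012, 19161) ≈ -31072.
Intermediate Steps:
Add(Add(-30520, -552), Mul(-4580, Pow(-19161, -1))) = Add(-31072, Mul(-4580, Rational(-1, 19161))) = Add(-31072, Rational(4580, 19161)) = Rational(-595366012, 19161)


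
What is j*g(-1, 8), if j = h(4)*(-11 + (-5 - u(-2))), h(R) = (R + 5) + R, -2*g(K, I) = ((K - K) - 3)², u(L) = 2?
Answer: 1053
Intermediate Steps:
g(K, I) = -9/2 (g(K, I) = -((K - K) - 3)²/2 = -(0 - 3)²/2 = -½*(-3)² = -½*9 = -9/2)
h(R) = 5 + 2*R (h(R) = (5 + R) + R = 5 + 2*R)
j = -234 (j = (5 + 2*4)*(-11 + (-5 - 1*2)) = (5 + 8)*(-11 + (-5 - 2)) = 13*(-11 - 7) = 13*(-18) = -234)
j*g(-1, 8) = -234*(-9/2) = 1053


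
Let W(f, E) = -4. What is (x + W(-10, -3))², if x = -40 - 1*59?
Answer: 10609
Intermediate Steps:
x = -99 (x = -40 - 59 = -99)
(x + W(-10, -3))² = (-99 - 4)² = (-103)² = 10609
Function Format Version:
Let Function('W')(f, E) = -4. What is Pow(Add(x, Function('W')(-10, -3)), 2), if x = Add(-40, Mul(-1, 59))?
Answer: 10609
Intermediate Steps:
x = -99 (x = Add(-40, -59) = -99)
Pow(Add(x, Function('W')(-10, -3)), 2) = Pow(Add(-99, -4), 2) = Pow(-103, 2) = 10609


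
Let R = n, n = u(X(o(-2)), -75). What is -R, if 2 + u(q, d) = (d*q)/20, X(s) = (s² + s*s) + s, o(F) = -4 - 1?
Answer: 683/4 ≈ 170.75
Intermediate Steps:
o(F) = -5
X(s) = s + 2*s² (X(s) = (s² + s²) + s = 2*s² + s = s + 2*s²)
u(q, d) = -2 + d*q/20 (u(q, d) = -2 + (d*q)/20 = -2 + (d*q)*(1/20) = -2 + d*q/20)
n = -683/4 (n = -2 + (1/20)*(-75)*(-5*(1 + 2*(-5))) = -2 + (1/20)*(-75)*(-5*(1 - 10)) = -2 + (1/20)*(-75)*(-5*(-9)) = -2 + (1/20)*(-75)*45 = -2 - 675/4 = -683/4 ≈ -170.75)
R = -683/4 ≈ -170.75
-R = -1*(-683/4) = 683/4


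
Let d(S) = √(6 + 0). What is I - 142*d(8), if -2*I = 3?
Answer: -3/2 - 142*√6 ≈ -349.33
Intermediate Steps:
I = -3/2 (I = -½*3 = -3/2 ≈ -1.5000)
d(S) = √6
I - 142*d(8) = -3/2 - 142*√6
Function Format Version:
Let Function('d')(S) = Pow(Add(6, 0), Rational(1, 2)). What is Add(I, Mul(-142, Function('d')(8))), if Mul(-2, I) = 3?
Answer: Add(Rational(-3, 2), Mul(-142, Pow(6, Rational(1, 2)))) ≈ -349.33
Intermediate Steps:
I = Rational(-3, 2) (I = Mul(Rational(-1, 2), 3) = Rational(-3, 2) ≈ -1.5000)
Function('d')(S) = Pow(6, Rational(1, 2))
Add(I, Mul(-142, Function('d')(8))) = Add(Rational(-3, 2), Mul(-142, Pow(6, Rational(1, 2))))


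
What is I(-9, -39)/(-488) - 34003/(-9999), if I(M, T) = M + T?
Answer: 2134177/609939 ≈ 3.4990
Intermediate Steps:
I(-9, -39)/(-488) - 34003/(-9999) = (-9 - 39)/(-488) - 34003/(-9999) = -48*(-1/488) - 34003*(-1/9999) = 6/61 + 34003/9999 = 2134177/609939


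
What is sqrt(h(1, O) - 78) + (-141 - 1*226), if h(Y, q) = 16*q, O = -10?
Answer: -367 + I*sqrt(238) ≈ -367.0 + 15.427*I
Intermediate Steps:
sqrt(h(1, O) - 78) + (-141 - 1*226) = sqrt(16*(-10) - 78) + (-141 - 1*226) = sqrt(-160 - 78) + (-141 - 226) = sqrt(-238) - 367 = I*sqrt(238) - 367 = -367 + I*sqrt(238)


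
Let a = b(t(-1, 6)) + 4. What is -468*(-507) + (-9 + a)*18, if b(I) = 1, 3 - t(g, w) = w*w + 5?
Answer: 237204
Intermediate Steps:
t(g, w) = -2 - w**2 (t(g, w) = 3 - (w*w + 5) = 3 - (w**2 + 5) = 3 - (5 + w**2) = 3 + (-5 - w**2) = -2 - w**2)
a = 5 (a = 1 + 4 = 5)
-468*(-507) + (-9 + a)*18 = -468*(-507) + (-9 + 5)*18 = 237276 - 4*18 = 237276 - 72 = 237204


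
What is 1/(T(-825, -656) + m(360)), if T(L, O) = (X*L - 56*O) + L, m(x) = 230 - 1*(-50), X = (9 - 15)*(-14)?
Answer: -1/33109 ≈ -3.0203e-5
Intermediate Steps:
X = 84 (X = -6*(-14) = 84)
m(x) = 280 (m(x) = 230 + 50 = 280)
T(L, O) = -56*O + 85*L (T(L, O) = (84*L - 56*O) + L = (-56*O + 84*L) + L = -56*O + 85*L)
1/(T(-825, -656) + m(360)) = 1/((-56*(-656) + 85*(-825)) + 280) = 1/((36736 - 70125) + 280) = 1/(-33389 + 280) = 1/(-33109) = -1/33109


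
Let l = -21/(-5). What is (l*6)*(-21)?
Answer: -2646/5 ≈ -529.20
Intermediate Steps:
l = 21/5 (l = -21*(-⅕) = 21/5 ≈ 4.2000)
(l*6)*(-21) = ((21/5)*6)*(-21) = (126/5)*(-21) = -2646/5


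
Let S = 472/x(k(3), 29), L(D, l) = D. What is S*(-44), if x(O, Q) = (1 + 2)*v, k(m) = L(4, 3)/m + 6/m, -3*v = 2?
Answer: 10384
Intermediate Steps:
v = -2/3 (v = -1/3*2 = -2/3 ≈ -0.66667)
k(m) = 10/m (k(m) = 4/m + 6/m = 10/m)
x(O, Q) = -2 (x(O, Q) = (1 + 2)*(-2/3) = 3*(-2/3) = -2)
S = -236 (S = 472/(-2) = 472*(-1/2) = -236)
S*(-44) = -236*(-44) = 10384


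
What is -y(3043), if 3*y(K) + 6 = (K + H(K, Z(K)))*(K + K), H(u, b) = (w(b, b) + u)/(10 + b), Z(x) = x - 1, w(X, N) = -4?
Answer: -28270297669/4578 ≈ -6.1752e+6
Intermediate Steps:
Z(x) = -1 + x
H(u, b) = (-4 + u)/(10 + b)
y(K) = -2 + 2*K*(K + (-4 + K)/(9 + K))/3 (y(K) = -2 + ((K + (-4 + K)/(10 + (-1 + K)))*(K + K))/3 = -2 + ((K + (-4 + K)/(9 + K))*(2*K))/3 = -2 + (2*K*(K + (-4 + K)/(9 + K)))/3 = -2 + 2*K*(K + (-4 + K)/(9 + K))/3)
-y(3043) = -2*(-27 + 3043³ - 7*3043 + 10*3043²)/(3*(9 + 3043)) = -2*(-27 + 28177720507 - 21301 + 10*9259849)/(3*3052) = -2*(-27 + 28177720507 - 21301 + 92598490)/(3*3052) = -2*28270297669/(3*3052) = -1*28270297669/4578 = -28270297669/4578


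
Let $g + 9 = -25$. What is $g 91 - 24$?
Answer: $-3118$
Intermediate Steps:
$g = -34$ ($g = -9 - 25 = -34$)
$g 91 - 24 = \left(-34\right) 91 - 24 = -3094 - 24 = -3118$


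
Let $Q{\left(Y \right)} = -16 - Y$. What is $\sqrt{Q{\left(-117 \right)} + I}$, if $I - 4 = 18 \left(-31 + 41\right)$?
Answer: $\sqrt{285} \approx 16.882$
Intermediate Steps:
$I = 184$ ($I = 4 + 18 \left(-31 + 41\right) = 4 + 18 \cdot 10 = 4 + 180 = 184$)
$\sqrt{Q{\left(-117 \right)} + I} = \sqrt{\left(-16 - -117\right) + 184} = \sqrt{\left(-16 + 117\right) + 184} = \sqrt{101 + 184} = \sqrt{285}$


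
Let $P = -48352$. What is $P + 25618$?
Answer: $-22734$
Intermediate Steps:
$P + 25618 = -48352 + 25618 = -22734$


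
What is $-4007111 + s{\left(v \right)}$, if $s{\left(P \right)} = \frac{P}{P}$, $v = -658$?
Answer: $-4007110$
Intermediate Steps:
$s{\left(P \right)} = 1$
$-4007111 + s{\left(v \right)} = -4007111 + 1 = -4007110$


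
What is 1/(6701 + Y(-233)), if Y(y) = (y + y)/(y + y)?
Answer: 1/6702 ≈ 0.00014921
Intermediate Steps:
Y(y) = 1 (Y(y) = (2*y)/((2*y)) = (2*y)*(1/(2*y)) = 1)
1/(6701 + Y(-233)) = 1/(6701 + 1) = 1/6702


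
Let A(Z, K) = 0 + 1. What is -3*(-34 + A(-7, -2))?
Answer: 99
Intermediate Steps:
A(Z, K) = 1
-3*(-34 + A(-7, -2)) = -3*(-34 + 1) = -3*(-33) = 99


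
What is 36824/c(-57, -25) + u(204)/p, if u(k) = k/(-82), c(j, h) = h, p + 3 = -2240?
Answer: -3386442962/2299075 ≈ -1473.0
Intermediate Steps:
p = -2243 (p = -3 - 2240 = -2243)
u(k) = -k/82 (u(k) = k*(-1/82) = -k/82)
36824/c(-57, -25) + u(204)/p = 36824/(-25) - 1/82*204/(-2243) = 36824*(-1/25) - 102/41*(-1/2243) = -36824/25 + 102/91963 = -3386442962/2299075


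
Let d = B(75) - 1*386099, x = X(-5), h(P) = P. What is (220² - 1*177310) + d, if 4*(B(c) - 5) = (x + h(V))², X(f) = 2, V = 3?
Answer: -2059991/4 ≈ -5.1500e+5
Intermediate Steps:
x = 2
B(c) = 45/4 (B(c) = 5 + (2 + 3)²/4 = 5 + (¼)*5² = 5 + (¼)*25 = 5 + 25/4 = 45/4)
d = -1544351/4 (d = 45/4 - 1*386099 = 45/4 - 386099 = -1544351/4 ≈ -3.8609e+5)
(220² - 1*177310) + d = (220² - 1*177310) - 1544351/4 = (48400 - 177310) - 1544351/4 = -128910 - 1544351/4 = -2059991/4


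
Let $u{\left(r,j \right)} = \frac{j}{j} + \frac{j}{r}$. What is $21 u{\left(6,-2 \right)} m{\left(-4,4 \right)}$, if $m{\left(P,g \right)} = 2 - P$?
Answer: $84$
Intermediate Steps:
$u{\left(r,j \right)} = 1 + \frac{j}{r}$
$21 u{\left(6,-2 \right)} m{\left(-4,4 \right)} = 21 \frac{-2 + 6}{6} \left(2 - -4\right) = 21 \cdot \frac{1}{6} \cdot 4 \left(2 + 4\right) = 21 \cdot \frac{2}{3} \cdot 6 = 14 \cdot 6 = 84$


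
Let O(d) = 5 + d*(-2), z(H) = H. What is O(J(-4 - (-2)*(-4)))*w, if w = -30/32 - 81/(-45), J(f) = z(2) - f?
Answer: -1587/80 ≈ -19.837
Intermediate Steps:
J(f) = 2 - f
O(d) = 5 - 2*d
w = 69/80 (w = -30*1/32 - 81*(-1/45) = -15/16 + 9/5 = 69/80 ≈ 0.86250)
O(J(-4 - (-2)*(-4)))*w = (5 - 2*(2 - (-4 - (-2)*(-4))))*(69/80) = (5 - 2*(2 - (-4 - 2*4)))*(69/80) = (5 - 2*(2 - (-4 - 8)))*(69/80) = (5 - 2*(2 - 1*(-12)))*(69/80) = (5 - 2*(2 + 12))*(69/80) = (5 - 2*14)*(69/80) = (5 - 28)*(69/80) = -23*69/80 = -1587/80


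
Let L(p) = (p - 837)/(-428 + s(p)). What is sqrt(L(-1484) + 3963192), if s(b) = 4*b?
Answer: 13*sqrt(237442687151)/3182 ≈ 1990.8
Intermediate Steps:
L(p) = (-837 + p)/(-428 + 4*p) (L(p) = (p - 837)/(-428 + 4*p) = (-837 + p)/(-428 + 4*p))
sqrt(L(-1484) + 3963192) = sqrt((-837 - 1484)/(4*(-107 - 1484)) + 3963192) = sqrt((1/4)*(-2321)/(-1591) + 3963192) = sqrt((1/4)*(-1/1591)*(-2321) + 3963192) = sqrt(2321/6364 + 3963192) = sqrt(25221756209/6364) = 13*sqrt(237442687151)/3182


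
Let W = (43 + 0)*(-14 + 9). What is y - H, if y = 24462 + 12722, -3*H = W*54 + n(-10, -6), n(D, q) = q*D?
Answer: 33334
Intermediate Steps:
n(D, q) = D*q
W = -215 (W = 43*(-5) = -215)
H = 3850 (H = -(-215*54 - 10*(-6))/3 = -(-11610 + 60)/3 = -⅓*(-11550) = 3850)
y = 37184
y - H = 37184 - 1*3850 = 37184 - 3850 = 33334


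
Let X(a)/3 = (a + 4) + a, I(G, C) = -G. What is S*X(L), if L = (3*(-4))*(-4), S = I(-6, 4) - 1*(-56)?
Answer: 18600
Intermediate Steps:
S = 62 (S = -1*(-6) - 1*(-56) = 6 + 56 = 62)
L = 48 (L = -12*(-4) = 48)
X(a) = 12 + 6*a (X(a) = 3*((a + 4) + a) = 3*((4 + a) + a) = 3*(4 + 2*a) = 12 + 6*a)
S*X(L) = 62*(12 + 6*48) = 62*(12 + 288) = 62*300 = 18600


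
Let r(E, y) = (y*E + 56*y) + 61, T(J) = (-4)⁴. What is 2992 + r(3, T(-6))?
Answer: 18157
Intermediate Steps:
T(J) = 256
r(E, y) = 61 + 56*y + E*y (r(E, y) = (E*y + 56*y) + 61 = (56*y + E*y) + 61 = 61 + 56*y + E*y)
2992 + r(3, T(-6)) = 2992 + (61 + 56*256 + 3*256) = 2992 + (61 + 14336 + 768) = 2992 + 15165 = 18157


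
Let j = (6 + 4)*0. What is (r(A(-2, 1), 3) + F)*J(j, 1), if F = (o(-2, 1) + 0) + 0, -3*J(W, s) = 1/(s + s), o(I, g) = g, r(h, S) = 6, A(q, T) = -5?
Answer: -7/6 ≈ -1.1667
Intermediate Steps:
j = 0 (j = 10*0 = 0)
J(W, s) = -1/(6*s) (J(W, s) = -1/(3*(s + s)) = -1/(2*s)/3 = -1/(6*s))
F = 1 (F = (1 + 0) + 0 = 1 + 0 = 1)
(r(A(-2, 1), 3) + F)*J(j, 1) = (6 + 1)*(-⅙/1) = 7*(-⅙*1) = 7*(-⅙) = -7/6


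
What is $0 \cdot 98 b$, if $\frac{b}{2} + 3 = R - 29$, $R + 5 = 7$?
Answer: $0$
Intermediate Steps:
$R = 2$ ($R = -5 + 7 = 2$)
$b = -60$ ($b = -6 + 2 \left(2 - 29\right) = -6 + 2 \left(-27\right) = -6 - 54 = -60$)
$0 \cdot 98 b = 0 \cdot 98 \left(-60\right) = 0 \left(-60\right) = 0$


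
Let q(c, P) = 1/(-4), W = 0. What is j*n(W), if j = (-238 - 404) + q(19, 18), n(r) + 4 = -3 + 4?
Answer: 7707/4 ≈ 1926.8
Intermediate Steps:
n(r) = -3 (n(r) = -4 + (-3 + 4) = -4 + 1 = -3)
q(c, P) = -¼
j = -2569/4 (j = (-238 - 404) - ¼ = -642 - ¼ = -2569/4 ≈ -642.25)
j*n(W) = -2569/4*(-3) = 7707/4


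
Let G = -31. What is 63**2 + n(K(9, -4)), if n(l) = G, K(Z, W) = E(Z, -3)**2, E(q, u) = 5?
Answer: 3938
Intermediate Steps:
K(Z, W) = 25 (K(Z, W) = 5**2 = 25)
n(l) = -31
63**2 + n(K(9, -4)) = 63**2 - 31 = 3969 - 31 = 3938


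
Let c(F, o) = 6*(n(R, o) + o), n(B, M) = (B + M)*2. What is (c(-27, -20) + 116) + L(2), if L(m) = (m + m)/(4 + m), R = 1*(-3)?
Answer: -838/3 ≈ -279.33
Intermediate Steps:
R = -3
n(B, M) = 2*B + 2*M
c(F, o) = -36 + 18*o (c(F, o) = 6*((2*(-3) + 2*o) + o) = 6*((-6 + 2*o) + o) = 6*(-6 + 3*o) = -36 + 18*o)
L(m) = 2*m/(4 + m) (L(m) = (2*m)/(4 + m) = 2*m/(4 + m))
(c(-27, -20) + 116) + L(2) = ((-36 + 18*(-20)) + 116) + 2*2/(4 + 2) = ((-36 - 360) + 116) + 2*2/6 = (-396 + 116) + 2*2*(⅙) = -280 + ⅔ = -838/3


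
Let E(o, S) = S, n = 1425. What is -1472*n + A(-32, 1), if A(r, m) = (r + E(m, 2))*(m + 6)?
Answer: -2097810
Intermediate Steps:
A(r, m) = (2 + r)*(6 + m) (A(r, m) = (r + 2)*(m + 6) = (2 + r)*(6 + m))
-1472*n + A(-32, 1) = -1472*1425 + (12 + 2*1 + 6*(-32) + 1*(-32)) = -2097600 + (12 + 2 - 192 - 32) = -2097600 - 210 = -2097810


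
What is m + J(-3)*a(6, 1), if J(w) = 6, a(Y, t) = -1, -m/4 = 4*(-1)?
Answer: 10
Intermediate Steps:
m = 16 (m = -16*(-1) = -4*(-4) = 16)
m + J(-3)*a(6, 1) = 16 + 6*(-1) = 16 - 6 = 10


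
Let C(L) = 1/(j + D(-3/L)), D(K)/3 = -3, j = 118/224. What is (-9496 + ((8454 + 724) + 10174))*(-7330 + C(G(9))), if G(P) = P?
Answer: -68561115392/949 ≈ -7.2246e+7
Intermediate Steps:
j = 59/112 (j = 118*(1/224) = 59/112 ≈ 0.52679)
D(K) = -9 (D(K) = 3*(-3) = -9)
C(L) = -112/949 (C(L) = 1/(59/112 - 9) = 1/(-949/112) = -112/949)
(-9496 + ((8454 + 724) + 10174))*(-7330 + C(G(9))) = (-9496 + ((8454 + 724) + 10174))*(-7330 - 112/949) = (-9496 + (9178 + 10174))*(-6956282/949) = (-9496 + 19352)*(-6956282/949) = 9856*(-6956282/949) = -68561115392/949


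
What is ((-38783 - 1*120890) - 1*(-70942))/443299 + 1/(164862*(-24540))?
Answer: -358980203237179/1793460739970520 ≈ -0.20016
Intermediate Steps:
((-38783 - 1*120890) - 1*(-70942))/443299 + 1/(164862*(-24540)) = ((-38783 - 120890) + 70942)*(1/443299) + (1/164862)*(-1/24540) = (-159673 + 70942)*(1/443299) - 1/4045713480 = -88731*1/443299 - 1/4045713480 = -88731/443299 - 1/4045713480 = -358980203237179/1793460739970520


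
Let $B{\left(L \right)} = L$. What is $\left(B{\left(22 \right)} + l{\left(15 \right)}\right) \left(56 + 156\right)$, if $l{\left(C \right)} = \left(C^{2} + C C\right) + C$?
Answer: $103244$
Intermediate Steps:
$l{\left(C \right)} = C + 2 C^{2}$ ($l{\left(C \right)} = \left(C^{2} + C^{2}\right) + C = 2 C^{2} + C = C + 2 C^{2}$)
$\left(B{\left(22 \right)} + l{\left(15 \right)}\right) \left(56 + 156\right) = \left(22 + 15 \left(1 + 2 \cdot 15\right)\right) \left(56 + 156\right) = \left(22 + 15 \left(1 + 30\right)\right) 212 = \left(22 + 15 \cdot 31\right) 212 = \left(22 + 465\right) 212 = 487 \cdot 212 = 103244$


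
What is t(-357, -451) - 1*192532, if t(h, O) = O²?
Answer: 10869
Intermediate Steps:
t(-357, -451) - 1*192532 = (-451)² - 1*192532 = 203401 - 192532 = 10869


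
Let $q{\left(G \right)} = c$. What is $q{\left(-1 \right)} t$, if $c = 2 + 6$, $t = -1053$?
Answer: $-8424$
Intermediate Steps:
$c = 8$
$q{\left(G \right)} = 8$
$q{\left(-1 \right)} t = 8 \left(-1053\right) = -8424$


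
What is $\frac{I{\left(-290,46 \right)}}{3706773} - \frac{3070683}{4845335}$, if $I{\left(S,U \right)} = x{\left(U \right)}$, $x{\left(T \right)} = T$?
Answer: $- \frac{1034736540959}{1632777904905} \approx -0.63373$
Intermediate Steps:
$I{\left(S,U \right)} = U$
$\frac{I{\left(-290,46 \right)}}{3706773} - \frac{3070683}{4845335} = \frac{46}{3706773} - \frac{3070683}{4845335} = 46 \cdot \frac{1}{3706773} - \frac{279153}{440485} = \frac{46}{3706773} - \frac{279153}{440485} = - \frac{1034736540959}{1632777904905}$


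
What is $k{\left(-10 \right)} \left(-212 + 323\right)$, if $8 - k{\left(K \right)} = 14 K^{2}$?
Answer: $-154512$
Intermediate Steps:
$k{\left(K \right)} = 8 - 14 K^{2}$
$k{\left(-10 \right)} \left(-212 + 323\right) = \left(8 - 14 \left(-10\right)^{2}\right) \left(-212 + 323\right) = \left(8 - 1400\right) 111 = \left(-1392\right) 111 = -154512$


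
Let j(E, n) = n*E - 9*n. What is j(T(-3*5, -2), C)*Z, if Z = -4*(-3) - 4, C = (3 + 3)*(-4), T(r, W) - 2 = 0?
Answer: 1344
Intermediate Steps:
T(r, W) = 2 (T(r, W) = 2 + 0 = 2)
C = -24 (C = 6*(-4) = -24)
j(E, n) = -9*n + E*n (j(E, n) = E*n - 9*n = -9*n + E*n)
Z = 8 (Z = 12 - 4 = 8)
j(T(-3*5, -2), C)*Z = -24*(-9 + 2)*8 = -24*(-7)*8 = 168*8 = 1344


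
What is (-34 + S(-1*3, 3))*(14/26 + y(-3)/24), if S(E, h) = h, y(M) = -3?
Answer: -1333/104 ≈ -12.817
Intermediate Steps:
(-34 + S(-1*3, 3))*(14/26 + y(-3)/24) = (-34 + 3)*(14/26 - 3/24) = -31*(14*(1/26) - 3*1/24) = -31*(7/13 - 1/8) = -31*43/104 = -1333/104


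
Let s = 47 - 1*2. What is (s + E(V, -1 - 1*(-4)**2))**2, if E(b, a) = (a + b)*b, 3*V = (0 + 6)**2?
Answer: 225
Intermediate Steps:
V = 12 (V = (0 + 6)**2/3 = (1/3)*6**2 = (1/3)*36 = 12)
s = 45 (s = 47 - 2 = 45)
E(b, a) = b*(a + b)
(s + E(V, -1 - 1*(-4)**2))**2 = (45 + 12*((-1 - 1*(-4)**2) + 12))**2 = (45 + 12*((-1 - 1*16) + 12))**2 = (45 + 12*((-1 - 16) + 12))**2 = (45 + 12*(-17 + 12))**2 = (45 + 12*(-5))**2 = (45 - 60)**2 = (-15)**2 = 225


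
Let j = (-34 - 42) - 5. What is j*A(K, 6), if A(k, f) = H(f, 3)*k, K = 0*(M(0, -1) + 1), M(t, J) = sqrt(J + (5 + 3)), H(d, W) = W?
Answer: 0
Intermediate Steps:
M(t, J) = sqrt(8 + J) (M(t, J) = sqrt(J + 8) = sqrt(8 + J))
j = -81 (j = -76 - 5 = -81)
K = 0 (K = 0*(sqrt(8 - 1) + 1) = 0*(sqrt(7) + 1) = 0*(1 + sqrt(7)) = 0)
A(k, f) = 3*k
j*A(K, 6) = -243*0 = -81*0 = 0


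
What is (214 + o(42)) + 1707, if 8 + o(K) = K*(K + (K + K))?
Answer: 7205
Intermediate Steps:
o(K) = -8 + 3*K² (o(K) = -8 + K*(K + (K + K)) = -8 + K*(K + 2*K) = -8 + K*(3*K) = -8 + 3*K²)
(214 + o(42)) + 1707 = (214 + (-8 + 3*42²)) + 1707 = (214 + (-8 + 3*1764)) + 1707 = (214 + (-8 + 5292)) + 1707 = (214 + 5284) + 1707 = 5498 + 1707 = 7205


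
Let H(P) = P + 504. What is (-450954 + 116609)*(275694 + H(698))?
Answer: -92578793120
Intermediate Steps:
H(P) = 504 + P
(-450954 + 116609)*(275694 + H(698)) = (-450954 + 116609)*(275694 + (504 + 698)) = -334345*(275694 + 1202) = -334345*276896 = -92578793120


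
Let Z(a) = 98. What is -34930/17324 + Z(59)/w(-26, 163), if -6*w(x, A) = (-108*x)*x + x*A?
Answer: -672004067/334552426 ≈ -2.0087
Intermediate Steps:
w(x, A) = 18*x² - A*x/6 (w(x, A) = -((-108*x)*x + x*A)/6 = -(-108*x² + A*x)/6 = 18*x² - A*x/6)
-34930/17324 + Z(59)/w(-26, 163) = -34930/17324 + 98/(((⅙)*(-26)*(-1*163 + 108*(-26)))) = -34930*1/17324 + 98/(((⅙)*(-26)*(-163 - 2808))) = -17465/8662 + 98/(((⅙)*(-26)*(-2971))) = -17465/8662 + 98/(38623/3) = -17465/8662 + 98*(3/38623) = -17465/8662 + 294/38623 = -672004067/334552426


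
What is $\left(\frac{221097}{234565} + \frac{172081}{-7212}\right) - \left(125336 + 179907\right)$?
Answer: $- \frac{516413096443741}{1691682780} \approx -3.0527 \cdot 10^{5}$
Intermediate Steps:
$\left(\frac{221097}{234565} + \frac{172081}{-7212}\right) - \left(125336 + 179907\right) = \left(221097 \cdot \frac{1}{234565} + 172081 \left(- \frac{1}{7212}\right)\right) - 305243 = \left(\frac{221097}{234565} - \frac{172081}{7212}\right) - 305243 = - \frac{38769628201}{1691682780} - 305243 = - \frac{516413096443741}{1691682780}$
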